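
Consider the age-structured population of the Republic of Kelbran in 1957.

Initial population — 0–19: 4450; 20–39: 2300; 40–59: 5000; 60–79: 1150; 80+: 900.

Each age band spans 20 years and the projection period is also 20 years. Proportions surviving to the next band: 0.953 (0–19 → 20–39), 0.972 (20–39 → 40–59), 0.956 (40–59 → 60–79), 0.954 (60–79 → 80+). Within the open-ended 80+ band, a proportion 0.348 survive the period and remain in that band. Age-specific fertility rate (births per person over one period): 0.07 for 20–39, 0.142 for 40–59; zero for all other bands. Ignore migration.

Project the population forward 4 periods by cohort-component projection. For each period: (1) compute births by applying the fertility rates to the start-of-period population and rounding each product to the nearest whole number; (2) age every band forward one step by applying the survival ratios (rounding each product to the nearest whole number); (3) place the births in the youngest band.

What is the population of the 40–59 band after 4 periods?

570

Period 1:
Births: 2300 * 0.07 = 161 ; 5000 * 0.142 = 710 — total 871
20–39: 4450 * 0.953 = 4241
40–59: 2300 * 0.972 = 2236
60–79: 5000 * 0.956 = 4780
80+: 1150 * 0.954 + 900 * 0.348 = 1097 + 313 = 1410
Population now: 0–19=871, 20–39=4241, 40–59=2236, 60–79=4780, 80+=1410
Period 2:
Births: 4241 * 0.07 = 297 ; 2236 * 0.142 = 318 — total 615
20–39: 871 * 0.953 = 830
40–59: 4241 * 0.972 = 4122
60–79: 2236 * 0.956 = 2138
80+: 4780 * 0.954 + 1410 * 0.348 = 4560 + 491 = 5051
Population now: 0–19=615, 20–39=830, 40–59=4122, 60–79=2138, 80+=5051
Period 3:
Births: 830 * 0.07 = 58 ; 4122 * 0.142 = 585 — total 643
20–39: 615 * 0.953 = 586
40–59: 830 * 0.972 = 807
60–79: 4122 * 0.956 = 3941
80+: 2138 * 0.954 + 5051 * 0.348 = 2040 + 1758 = 3798
Population now: 0–19=643, 20–39=586, 40–59=807, 60–79=3941, 80+=3798
Period 4:
Births: 586 * 0.07 = 41 ; 807 * 0.142 = 115 — total 156
20–39: 643 * 0.953 = 613
40–59: 586 * 0.972 = 570
60–79: 807 * 0.956 = 771
80+: 3941 * 0.954 + 3798 * 0.348 = 3760 + 1322 = 5082
Population now: 0–19=156, 20–39=613, 40–59=570, 60–79=771, 80+=5082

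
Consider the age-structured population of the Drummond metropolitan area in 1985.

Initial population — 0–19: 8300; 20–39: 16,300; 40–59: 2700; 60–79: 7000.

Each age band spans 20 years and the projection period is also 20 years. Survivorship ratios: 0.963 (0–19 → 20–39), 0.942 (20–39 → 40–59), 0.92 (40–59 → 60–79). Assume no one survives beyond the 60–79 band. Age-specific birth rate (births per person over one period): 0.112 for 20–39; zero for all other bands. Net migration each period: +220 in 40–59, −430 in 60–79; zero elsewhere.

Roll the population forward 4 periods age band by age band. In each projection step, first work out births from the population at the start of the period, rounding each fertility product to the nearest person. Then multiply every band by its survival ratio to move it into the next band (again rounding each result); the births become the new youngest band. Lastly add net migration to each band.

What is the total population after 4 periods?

— Period 1 —
Births: 16300 × 0.112 = 1826
20–39: 8300 × 0.963 = 7993
40–59: 16300 × 0.942 = 15355
60–79: 2700 × 0.92 = 2484
Net migration: 40–59 + 220 → 15575; 60–79 − 430 → 2054
→ [1826, 7993, 15575, 2054]
— Period 2 —
Births: 7993 × 0.112 = 895
20–39: 1826 × 0.963 = 1758
40–59: 7993 × 0.942 = 7529
60–79: 15575 × 0.92 = 14329
Net migration: 40–59 + 220 → 7749; 60–79 − 430 → 13899
→ [895, 1758, 7749, 13899]
— Period 3 —
Births: 1758 × 0.112 = 197
20–39: 895 × 0.963 = 862
40–59: 1758 × 0.942 = 1656
60–79: 7749 × 0.92 = 7129
Net migration: 40–59 + 220 → 1876; 60–79 − 430 → 6699
→ [197, 862, 1876, 6699]
— Period 4 —
Births: 862 × 0.112 = 97
20–39: 197 × 0.963 = 190
40–59: 862 × 0.942 = 812
60–79: 1876 × 0.92 = 1726
Net migration: 40–59 + 220 → 1032; 60–79 − 430 → 1296
→ [97, 190, 1032, 1296]
Total after period 4: 97 + 190 + 1032 + 1296 = 2615

2615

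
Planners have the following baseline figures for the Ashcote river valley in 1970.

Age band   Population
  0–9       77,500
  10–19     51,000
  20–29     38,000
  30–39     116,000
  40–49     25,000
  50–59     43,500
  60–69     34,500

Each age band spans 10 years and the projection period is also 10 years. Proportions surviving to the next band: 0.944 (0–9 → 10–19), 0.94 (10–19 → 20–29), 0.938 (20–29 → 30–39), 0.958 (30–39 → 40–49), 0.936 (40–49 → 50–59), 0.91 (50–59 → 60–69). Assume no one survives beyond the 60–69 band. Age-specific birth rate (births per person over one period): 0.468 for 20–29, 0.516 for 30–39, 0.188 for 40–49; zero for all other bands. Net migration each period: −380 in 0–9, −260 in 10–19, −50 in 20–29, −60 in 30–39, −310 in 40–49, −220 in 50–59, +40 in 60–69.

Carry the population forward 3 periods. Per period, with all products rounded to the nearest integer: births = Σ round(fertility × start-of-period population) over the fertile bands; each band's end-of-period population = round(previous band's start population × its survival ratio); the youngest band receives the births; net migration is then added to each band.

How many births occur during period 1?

82340

Call the bands 1 to 7, youngest first.
After projecting period 1:
Births: 38000 × 0.468 = 17784  |  116000 × 0.516 = 59856  |  25000 × 0.188 = 4700 — total 82340
Band 2: 77500 × 0.944 = 73160
Band 3: 51000 × 0.94 = 47940
Band 4: 38000 × 0.938 = 35644
Band 5: 116000 × 0.958 = 111128
Band 6: 25000 × 0.936 = 23400
Band 7: 43500 × 0.91 = 39585
Net migration: Band 1 − 380 → 81960; Band 2 − 260 → 72900; Band 3 − 50 → 47890; Band 4 − 60 → 35584; Band 5 − 310 → 110818; Band 6 − 220 → 23180; Band 7 + 40 → 39625
End of period: [81960, 72900, 47890, 35584, 110818, 23180, 39625]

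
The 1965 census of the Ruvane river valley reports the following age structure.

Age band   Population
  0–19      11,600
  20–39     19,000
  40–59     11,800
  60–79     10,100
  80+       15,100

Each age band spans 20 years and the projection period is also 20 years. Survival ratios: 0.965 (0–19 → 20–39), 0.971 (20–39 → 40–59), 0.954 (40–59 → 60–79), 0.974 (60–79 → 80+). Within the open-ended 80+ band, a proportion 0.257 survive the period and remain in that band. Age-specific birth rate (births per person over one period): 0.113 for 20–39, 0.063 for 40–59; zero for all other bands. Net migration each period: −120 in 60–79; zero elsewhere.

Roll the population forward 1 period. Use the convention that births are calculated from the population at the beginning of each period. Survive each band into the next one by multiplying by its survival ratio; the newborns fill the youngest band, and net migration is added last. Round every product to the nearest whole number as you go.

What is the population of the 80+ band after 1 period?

13718

Let band 1 be 0–19 through band 5 = 80+.
After projecting period 1:
Births: 19000 × 0.113 = 2147  |  11800 × 0.063 = 743 → total 2890
Band 2: 11600 × 0.965 = 11194
Band 3: 19000 × 0.971 = 18449
Band 4: 11800 × 0.954 = 11257
Band 5: 10100 × 0.974 + 15100 × 0.257 = 9837 + 3881 = 13718
Net migration: Band 4 − 120 → 11137
End of period: [2890, 11194, 18449, 11137, 13718]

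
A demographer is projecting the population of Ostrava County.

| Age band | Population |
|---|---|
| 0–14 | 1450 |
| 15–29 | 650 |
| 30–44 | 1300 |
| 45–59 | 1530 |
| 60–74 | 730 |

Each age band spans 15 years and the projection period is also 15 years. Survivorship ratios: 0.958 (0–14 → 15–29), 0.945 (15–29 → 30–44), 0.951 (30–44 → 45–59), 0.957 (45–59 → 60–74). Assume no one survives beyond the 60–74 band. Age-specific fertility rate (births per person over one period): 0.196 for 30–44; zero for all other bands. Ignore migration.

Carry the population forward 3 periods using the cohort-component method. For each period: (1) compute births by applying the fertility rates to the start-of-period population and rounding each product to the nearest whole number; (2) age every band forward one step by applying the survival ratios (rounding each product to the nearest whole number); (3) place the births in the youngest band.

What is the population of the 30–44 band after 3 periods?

231

— Period 1 —
Births: 1300 × 0.196 = 255
15–29: 1450 × 0.958 = 1389
30–44: 650 × 0.945 = 614
45–59: 1300 × 0.951 = 1236
60–74: 1530 × 0.957 = 1464
Population now: 0–14=255, 15–29=1389, 30–44=614, 45–59=1236, 60–74=1464
— Period 2 —
Births: 614 × 0.196 = 120
15–29: 255 × 0.958 = 244
30–44: 1389 × 0.945 = 1313
45–59: 614 × 0.951 = 584
60–74: 1236 × 0.957 = 1183
Population now: 0–14=120, 15–29=244, 30–44=1313, 45–59=584, 60–74=1183
— Period 3 —
Births: 1313 × 0.196 = 257
15–29: 120 × 0.958 = 115
30–44: 244 × 0.945 = 231
45–59: 1313 × 0.951 = 1249
60–74: 584 × 0.957 = 559
Population now: 0–14=257, 15–29=115, 30–44=231, 45–59=1249, 60–74=559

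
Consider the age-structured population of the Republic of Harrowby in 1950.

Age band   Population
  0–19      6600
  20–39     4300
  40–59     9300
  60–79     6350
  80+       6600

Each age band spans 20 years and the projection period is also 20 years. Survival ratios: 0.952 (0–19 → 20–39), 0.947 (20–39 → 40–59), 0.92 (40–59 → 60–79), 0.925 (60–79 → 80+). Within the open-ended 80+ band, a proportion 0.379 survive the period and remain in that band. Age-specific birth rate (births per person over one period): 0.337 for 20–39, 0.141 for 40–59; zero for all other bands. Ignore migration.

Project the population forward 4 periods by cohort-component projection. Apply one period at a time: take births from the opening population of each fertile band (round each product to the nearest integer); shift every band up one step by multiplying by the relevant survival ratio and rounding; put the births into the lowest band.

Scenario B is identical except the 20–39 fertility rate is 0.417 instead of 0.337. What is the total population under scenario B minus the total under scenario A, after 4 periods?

1517

(Bands numbered youngest = 1 to oldest = 5.)
Period 1.
Births: 4300 × 0.337 = 1449, 9300 × 0.141 = 1311 → total 2760
Band 2: 6600 × 0.952 = 6283
Band 3: 4300 × 0.947 = 4072
Band 4: 9300 × 0.92 = 8556
Band 5: 6350 × 0.925 + 6600 × 0.379 = 5874 + 2501 = 8375
→ [2760, 6283, 4072, 8556, 8375]
Period 2.
Births: 6283 × 0.337 = 2117, 4072 × 0.141 = 574 → total 2691
Band 2: 2760 × 0.952 = 2628
Band 3: 6283 × 0.947 = 5950
Band 4: 4072 × 0.92 = 3746
Band 5: 8556 × 0.925 + 8375 × 0.379 = 7914 + 3174 = 11088
→ [2691, 2628, 5950, 3746, 11088]
Period 3.
Births: 2628 × 0.337 = 886, 5950 × 0.141 = 839 → total 1725
Band 2: 2691 × 0.952 = 2562
Band 3: 2628 × 0.947 = 2489
Band 4: 5950 × 0.92 = 5474
Band 5: 3746 × 0.925 + 11088 × 0.379 = 3465 + 4202 = 7667
→ [1725, 2562, 2489, 5474, 7667]
Period 4.
Births: 2562 × 0.337 = 863, 2489 × 0.141 = 351 → total 1214
Band 2: 1725 × 0.952 = 1642
Band 3: 2562 × 0.947 = 2426
Band 4: 2489 × 0.92 = 2290
Band 5: 5474 × 0.925 + 7667 × 0.379 = 5063 + 2906 = 7969
→ [1214, 1642, 2426, 2290, 7969]
Scenario A total after 4 periods: 15541
Scenario B projection —
Period 1.
Births: 4300 × 0.417 = 1793, 9300 × 0.141 = 1311 → total 3104
Band 2: 6600 × 0.952 = 6283
Band 3: 4300 × 0.947 = 4072
Band 4: 9300 × 0.92 = 8556
Band 5: 6350 × 0.925 + 6600 × 0.379 = 5874 + 2501 = 8375
→ [3104, 6283, 4072, 8556, 8375]
Period 2.
Births: 6283 × 0.417 = 2620, 4072 × 0.141 = 574 → total 3194
Band 2: 3104 × 0.952 = 2955
Band 3: 6283 × 0.947 = 5950
Band 4: 4072 × 0.92 = 3746
Band 5: 8556 × 0.925 + 8375 × 0.379 = 7914 + 3174 = 11088
→ [3194, 2955, 5950, 3746, 11088]
Period 3.
Births: 2955 × 0.417 = 1232, 5950 × 0.141 = 839 → total 2071
Band 2: 3194 × 0.952 = 3041
Band 3: 2955 × 0.947 = 2798
Band 4: 5950 × 0.92 = 5474
Band 5: 3746 × 0.925 + 11088 × 0.379 = 3465 + 4202 = 7667
→ [2071, 3041, 2798, 5474, 7667]
Period 4.
Births: 3041 × 0.417 = 1268, 2798 × 0.141 = 395 → total 1663
Band 2: 2071 × 0.952 = 1972
Band 3: 3041 × 0.947 = 2880
Band 4: 2798 × 0.92 = 2574
Band 5: 5474 × 0.925 + 7667 × 0.379 = 5063 + 2906 = 7969
→ [1663, 1972, 2880, 2574, 7969]
Scenario B total after 4 periods: 17058
Difference B − A = 17058 − 15541 = 1517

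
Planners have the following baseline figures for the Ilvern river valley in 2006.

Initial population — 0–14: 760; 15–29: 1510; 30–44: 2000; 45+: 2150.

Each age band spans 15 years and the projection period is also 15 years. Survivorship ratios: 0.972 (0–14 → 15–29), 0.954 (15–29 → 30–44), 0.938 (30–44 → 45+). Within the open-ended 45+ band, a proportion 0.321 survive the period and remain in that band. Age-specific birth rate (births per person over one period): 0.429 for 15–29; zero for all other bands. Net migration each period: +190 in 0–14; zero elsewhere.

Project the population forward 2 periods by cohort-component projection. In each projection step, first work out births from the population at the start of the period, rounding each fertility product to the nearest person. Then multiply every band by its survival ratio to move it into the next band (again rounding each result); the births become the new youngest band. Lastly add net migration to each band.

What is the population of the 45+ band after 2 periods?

2176

Period 1:
Births: 1510 × 0.429 = 648
15–29: 760 × 0.972 = 739
30–44: 1510 × 0.954 = 1441
45+: 2000 × 0.938 + 2150 × 0.321 = 1876 + 690 = 2566
Net migration: 0–14 + 190 → 838
→ [838, 739, 1441, 2566]
Period 2:
Births: 739 × 0.429 = 317
15–29: 838 × 0.972 = 815
30–44: 739 × 0.954 = 705
45+: 1441 × 0.938 + 2566 × 0.321 = 1352 + 824 = 2176
Net migration: 0–14 + 190 → 507
→ [507, 815, 705, 2176]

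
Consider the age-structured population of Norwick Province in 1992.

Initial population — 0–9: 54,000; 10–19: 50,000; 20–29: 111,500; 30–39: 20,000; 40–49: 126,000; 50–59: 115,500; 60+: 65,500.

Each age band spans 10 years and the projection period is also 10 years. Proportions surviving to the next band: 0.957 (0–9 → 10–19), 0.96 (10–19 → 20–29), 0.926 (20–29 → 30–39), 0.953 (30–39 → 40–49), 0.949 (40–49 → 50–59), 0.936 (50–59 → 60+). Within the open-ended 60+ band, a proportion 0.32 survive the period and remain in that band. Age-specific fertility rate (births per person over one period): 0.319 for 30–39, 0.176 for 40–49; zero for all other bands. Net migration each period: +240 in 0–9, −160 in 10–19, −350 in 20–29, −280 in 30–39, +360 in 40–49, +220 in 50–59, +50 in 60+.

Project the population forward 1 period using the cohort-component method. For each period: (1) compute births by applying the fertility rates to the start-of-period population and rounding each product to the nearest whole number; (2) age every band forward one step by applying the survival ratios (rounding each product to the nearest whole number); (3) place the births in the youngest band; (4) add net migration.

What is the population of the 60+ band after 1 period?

Let group 1 be 0–9 through group 7 = 60+.
— Period 1 —
Births: 20000 × 0.319 = 6380 ; 126000 × 0.176 = 22176 → 28556
Group 2: 54000 × 0.957 = 51678
Group 3: 50000 × 0.96 = 48000
Group 4: 111500 × 0.926 = 103249
Group 5: 20000 × 0.953 = 19060
Group 6: 126000 × 0.949 = 119574
Group 7: 115500 × 0.936 + 65500 × 0.32 = 108108 + 20960 = 129068
Net migration: Group 1 + 240 → 28796; Group 2 − 160 → 51518; Group 3 − 350 → 47650; Group 4 − 280 → 102969; Group 5 + 360 → 19420; Group 6 + 220 → 119794; Group 7 + 50 → 129118
Giving 28796 / 51518 / 47650 / 102969 / 19420 / 119794 / 129118.

129118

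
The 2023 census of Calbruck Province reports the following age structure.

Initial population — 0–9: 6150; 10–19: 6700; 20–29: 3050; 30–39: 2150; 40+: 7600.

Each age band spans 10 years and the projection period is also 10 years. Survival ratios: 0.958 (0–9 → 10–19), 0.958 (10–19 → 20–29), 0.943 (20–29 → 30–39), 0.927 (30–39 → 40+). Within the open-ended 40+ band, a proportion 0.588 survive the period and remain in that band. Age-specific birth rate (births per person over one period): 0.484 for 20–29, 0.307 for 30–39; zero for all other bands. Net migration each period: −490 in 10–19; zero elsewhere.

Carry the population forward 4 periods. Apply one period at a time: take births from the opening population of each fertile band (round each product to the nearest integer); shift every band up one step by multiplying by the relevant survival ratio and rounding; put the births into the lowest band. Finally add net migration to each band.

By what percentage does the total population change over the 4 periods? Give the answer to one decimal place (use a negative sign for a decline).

— Period 1 —
Births: 3050 × 0.484 = 1476, 2150 × 0.307 = 660 ⇒ total 2136
10–19: 6150 × 0.958 = 5892
20–29: 6700 × 0.958 = 6419
30–39: 3050 × 0.943 = 2876
40+: 2150 × 0.927 + 7600 × 0.588 = 1993 + 4469 = 6462
Net migration: 10–19 − 490 → 5402
End of period: [2136, 5402, 6419, 2876, 6462]
— Period 2 —
Births: 6419 × 0.484 = 3107, 2876 × 0.307 = 883 ⇒ total 3990
10–19: 2136 × 0.958 = 2046
20–29: 5402 × 0.958 = 5175
30–39: 6419 × 0.943 = 6053
40+: 2876 × 0.927 + 6462 × 0.588 = 2666 + 3800 = 6466
Net migration: 10–19 − 490 → 1556
End of period: [3990, 1556, 5175, 6053, 6466]
— Period 3 —
Births: 5175 × 0.484 = 2505, 6053 × 0.307 = 1858 ⇒ total 4363
10–19: 3990 × 0.958 = 3822
20–29: 1556 × 0.958 = 1491
30–39: 5175 × 0.943 = 4880
40+: 6053 × 0.927 + 6466 × 0.588 = 5611 + 3802 = 9413
Net migration: 10–19 − 490 → 3332
End of period: [4363, 3332, 1491, 4880, 9413]
— Period 4 —
Births: 1491 × 0.484 = 722, 4880 × 0.307 = 1498 ⇒ total 2220
10–19: 4363 × 0.958 = 4180
20–29: 3332 × 0.958 = 3192
30–39: 1491 × 0.943 = 1406
40+: 4880 × 0.927 + 9413 × 0.588 = 4524 + 5535 = 10059
Net migration: 10–19 − 490 → 3690
End of period: [2220, 3690, 3192, 1406, 10059]
Total: 25650 → 20567; change = -5083; percentage change = -19.8%

-19.8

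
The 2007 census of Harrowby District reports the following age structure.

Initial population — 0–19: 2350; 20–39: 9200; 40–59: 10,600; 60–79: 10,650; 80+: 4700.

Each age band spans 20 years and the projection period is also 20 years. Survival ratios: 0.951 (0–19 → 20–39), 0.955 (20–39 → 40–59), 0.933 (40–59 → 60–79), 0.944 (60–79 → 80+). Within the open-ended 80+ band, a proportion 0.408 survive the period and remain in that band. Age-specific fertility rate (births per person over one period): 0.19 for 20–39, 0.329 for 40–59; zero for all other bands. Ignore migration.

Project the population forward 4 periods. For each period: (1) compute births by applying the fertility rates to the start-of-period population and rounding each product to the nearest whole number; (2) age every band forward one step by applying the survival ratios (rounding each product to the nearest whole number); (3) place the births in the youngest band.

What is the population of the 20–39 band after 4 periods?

1567

Period 1:
Births: 9200 * 0.19 = 1748 ; 10600 * 0.329 = 3487 → total 5235
20–39: 2350 * 0.951 = 2235
40–59: 9200 * 0.955 = 8786
60–79: 10600 * 0.933 = 9890
80+: 10650 * 0.944 + 4700 * 0.408 = 10054 + 1918 = 11972
Giving 5235 / 2235 / 8786 / 9890 / 11972.
Period 2:
Births: 2235 * 0.19 = 425 ; 8786 * 0.329 = 2891 → total 3316
20–39: 5235 * 0.951 = 4978
40–59: 2235 * 0.955 = 2134
60–79: 8786 * 0.933 = 8197
80+: 9890 * 0.944 + 11972 * 0.408 = 9336 + 4885 = 14221
Giving 3316 / 4978 / 2134 / 8197 / 14221.
Period 3:
Births: 4978 * 0.19 = 946 ; 2134 * 0.329 = 702 → total 1648
20–39: 3316 * 0.951 = 3154
40–59: 4978 * 0.955 = 4754
60–79: 2134 * 0.933 = 1991
80+: 8197 * 0.944 + 14221 * 0.408 = 7738 + 5802 = 13540
Giving 1648 / 3154 / 4754 / 1991 / 13540.
Period 4:
Births: 3154 * 0.19 = 599 ; 4754 * 0.329 = 1564 → total 2163
20–39: 1648 * 0.951 = 1567
40–59: 3154 * 0.955 = 3012
60–79: 4754 * 0.933 = 4435
80+: 1991 * 0.944 + 13540 * 0.408 = 1880 + 5524 = 7404
Giving 2163 / 1567 / 3012 / 4435 / 7404.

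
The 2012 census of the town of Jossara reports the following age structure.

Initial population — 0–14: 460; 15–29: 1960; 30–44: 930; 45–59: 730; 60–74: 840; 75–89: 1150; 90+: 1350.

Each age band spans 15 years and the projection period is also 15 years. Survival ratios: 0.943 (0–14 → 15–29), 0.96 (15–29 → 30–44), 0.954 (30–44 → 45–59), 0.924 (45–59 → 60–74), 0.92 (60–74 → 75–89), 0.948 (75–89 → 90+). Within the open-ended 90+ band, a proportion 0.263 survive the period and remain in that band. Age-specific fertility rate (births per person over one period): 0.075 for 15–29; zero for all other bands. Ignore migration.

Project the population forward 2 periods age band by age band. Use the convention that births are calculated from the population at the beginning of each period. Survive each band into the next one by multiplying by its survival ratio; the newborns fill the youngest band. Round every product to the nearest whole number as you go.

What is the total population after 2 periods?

— Period 1 —
Births: 1960 × 0.075 = 147
15–29: 460 × 0.943 = 434
30–44: 1960 × 0.96 = 1882
45–59: 930 × 0.954 = 887
60–74: 730 × 0.924 = 675
75–89: 840 × 0.92 = 773
90+: 1150 × 0.948 + 1350 × 0.263 = 1090 + 355 = 1445
Population now: 0–14=147, 15–29=434, 30–44=1882, 45–59=887, 60–74=675, 75–89=773, 90+=1445
— Period 2 —
Births: 434 × 0.075 = 33
15–29: 147 × 0.943 = 139
30–44: 434 × 0.96 = 417
45–59: 1882 × 0.954 = 1795
60–74: 887 × 0.924 = 820
75–89: 675 × 0.92 = 621
90+: 773 × 0.948 + 1445 × 0.263 = 733 + 380 = 1113
Population now: 0–14=33, 15–29=139, 30–44=417, 45–59=1795, 60–74=820, 75–89=621, 90+=1113
Total after period 2: 33 + 139 + 417 + 1795 + 820 + 621 + 1113 = 4938

4938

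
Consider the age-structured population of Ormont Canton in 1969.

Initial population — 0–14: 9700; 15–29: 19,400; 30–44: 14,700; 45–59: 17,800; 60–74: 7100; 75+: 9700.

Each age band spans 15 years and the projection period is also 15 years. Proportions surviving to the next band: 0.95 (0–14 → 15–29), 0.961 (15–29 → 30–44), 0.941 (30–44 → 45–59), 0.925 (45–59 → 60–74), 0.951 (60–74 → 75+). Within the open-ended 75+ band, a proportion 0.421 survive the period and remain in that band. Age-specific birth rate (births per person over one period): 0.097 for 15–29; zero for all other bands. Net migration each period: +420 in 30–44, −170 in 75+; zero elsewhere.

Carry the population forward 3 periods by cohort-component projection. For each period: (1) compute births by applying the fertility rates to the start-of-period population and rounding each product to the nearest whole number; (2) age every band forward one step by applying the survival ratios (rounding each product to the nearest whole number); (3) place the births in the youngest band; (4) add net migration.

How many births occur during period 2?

After projecting period 1:
Births: 19400 * 0.097 = 1882
15–29: 9700 * 0.95 = 9215
30–44: 19400 * 0.961 = 18643
45–59: 14700 * 0.941 = 13833
60–74: 17800 * 0.925 = 16465
75+: 7100 * 0.951 + 9700 * 0.421 = 6752 + 4084 = 10836
Net migration: 30–44 + 420 → 19063; 75+ − 170 → 10666
→ [1882, 9215, 19063, 13833, 16465, 10666]
After projecting period 2:
Births: 9215 * 0.097 = 894
15–29: 1882 * 0.95 = 1788
30–44: 9215 * 0.961 = 8856
45–59: 19063 * 0.941 = 17938
60–74: 13833 * 0.925 = 12796
75+: 16465 * 0.951 + 10666 * 0.421 = 15658 + 4490 = 20148
Net migration: 30–44 + 420 → 9276; 75+ − 170 → 19978
→ [894, 1788, 9276, 17938, 12796, 19978]

894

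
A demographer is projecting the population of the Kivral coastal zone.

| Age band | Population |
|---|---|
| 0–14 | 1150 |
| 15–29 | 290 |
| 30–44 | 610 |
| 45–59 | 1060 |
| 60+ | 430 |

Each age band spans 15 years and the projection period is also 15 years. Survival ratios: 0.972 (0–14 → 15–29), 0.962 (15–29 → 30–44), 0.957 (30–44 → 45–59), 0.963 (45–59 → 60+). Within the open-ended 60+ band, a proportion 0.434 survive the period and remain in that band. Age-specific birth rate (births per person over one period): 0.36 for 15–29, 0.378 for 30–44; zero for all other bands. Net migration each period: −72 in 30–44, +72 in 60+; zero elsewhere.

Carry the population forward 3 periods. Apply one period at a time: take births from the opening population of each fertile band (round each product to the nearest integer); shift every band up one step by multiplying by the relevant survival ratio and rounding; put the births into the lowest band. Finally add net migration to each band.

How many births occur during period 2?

(Bands numbered youngest = 1 to oldest = 5.)
Period 1:
Births: 290 × 0.36 = 104, 610 × 0.378 = 231 → 335
Band 2: 1150 × 0.972 = 1118
Band 3: 290 × 0.962 = 279
Band 4: 610 × 0.957 = 584
Band 5: 1060 × 0.963 + 430 × 0.434 = 1021 + 187 = 1208
Net migration: Band 3 − 72 → 207; Band 5 + 72 → 1280
End of period: [335, 1118, 207, 584, 1280]
Period 2:
Births: 1118 × 0.36 = 402, 207 × 0.378 = 78 → 480
Band 2: 335 × 0.972 = 326
Band 3: 1118 × 0.962 = 1076
Band 4: 207 × 0.957 = 198
Band 5: 584 × 0.963 + 1280 × 0.434 = 562 + 556 = 1118
Net migration: Band 3 − 72 → 1004; Band 5 + 72 → 1190
End of period: [480, 326, 1004, 198, 1190]

480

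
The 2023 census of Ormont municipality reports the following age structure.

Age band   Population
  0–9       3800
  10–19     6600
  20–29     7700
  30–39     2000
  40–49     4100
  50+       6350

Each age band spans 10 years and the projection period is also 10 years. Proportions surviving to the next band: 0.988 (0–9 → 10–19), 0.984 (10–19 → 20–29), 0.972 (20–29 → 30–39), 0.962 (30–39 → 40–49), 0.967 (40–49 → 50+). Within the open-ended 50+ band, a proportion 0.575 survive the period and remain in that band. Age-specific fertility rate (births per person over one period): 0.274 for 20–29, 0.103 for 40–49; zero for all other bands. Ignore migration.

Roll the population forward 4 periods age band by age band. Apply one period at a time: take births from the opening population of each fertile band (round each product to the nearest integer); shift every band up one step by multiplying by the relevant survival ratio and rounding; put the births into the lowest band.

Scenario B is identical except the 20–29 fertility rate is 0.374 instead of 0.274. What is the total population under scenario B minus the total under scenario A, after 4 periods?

Let band 1 be 0–9 through band 6 = 50+.
After projecting period 1:
Births: 7700 * 0.274 = 2110  |  4100 * 0.103 = 422 → total 2532
Band 2: 3800 * 0.988 = 3754
Band 3: 6600 * 0.984 = 6494
Band 4: 7700 * 0.972 = 7484
Band 5: 2000 * 0.962 = 1924
Band 6: 4100 * 0.967 + 6350 * 0.575 = 3965 + 3651 = 7616
End of period: [2532, 3754, 6494, 7484, 1924, 7616]
After projecting period 2:
Births: 6494 * 0.274 = 1779  |  1924 * 0.103 = 198 → total 1977
Band 2: 2532 * 0.988 = 2502
Band 3: 3754 * 0.984 = 3694
Band 4: 6494 * 0.972 = 6312
Band 5: 7484 * 0.962 = 7200
Band 6: 1924 * 0.967 + 7616 * 0.575 = 1861 + 4379 = 6240
End of period: [1977, 2502, 3694, 6312, 7200, 6240]
After projecting period 3:
Births: 3694 * 0.274 = 1012  |  7200 * 0.103 = 742 → total 1754
Band 2: 1977 * 0.988 = 1953
Band 3: 2502 * 0.984 = 2462
Band 4: 3694 * 0.972 = 3591
Band 5: 6312 * 0.962 = 6072
Band 6: 7200 * 0.967 + 6240 * 0.575 = 6962 + 3588 = 10550
End of period: [1754, 1953, 2462, 3591, 6072, 10550]
After projecting period 4:
Births: 2462 * 0.274 = 675  |  6072 * 0.103 = 625 → total 1300
Band 2: 1754 * 0.988 = 1733
Band 3: 1953 * 0.984 = 1922
Band 4: 2462 * 0.972 = 2393
Band 5: 3591 * 0.962 = 3455
Band 6: 6072 * 0.967 + 10550 * 0.575 = 5872 + 6066 = 11938
End of period: [1300, 1733, 1922, 2393, 3455, 11938]
Scenario A total after 4 periods: 22741
Scenario B projection —
After projecting period 1:
Births: 7700 * 0.374 = 2880  |  4100 * 0.103 = 422 → total 3302
Band 2: 3800 * 0.988 = 3754
Band 3: 6600 * 0.984 = 6494
Band 4: 7700 * 0.972 = 7484
Band 5: 2000 * 0.962 = 1924
Band 6: 4100 * 0.967 + 6350 * 0.575 = 3965 + 3651 = 7616
End of period: [3302, 3754, 6494, 7484, 1924, 7616]
After projecting period 2:
Births: 6494 * 0.374 = 2429  |  1924 * 0.103 = 198 → total 2627
Band 2: 3302 * 0.988 = 3262
Band 3: 3754 * 0.984 = 3694
Band 4: 6494 * 0.972 = 6312
Band 5: 7484 * 0.962 = 7200
Band 6: 1924 * 0.967 + 7616 * 0.575 = 1861 + 4379 = 6240
End of period: [2627, 3262, 3694, 6312, 7200, 6240]
After projecting period 3:
Births: 3694 * 0.374 = 1382  |  7200 * 0.103 = 742 → total 2124
Band 2: 2627 * 0.988 = 2595
Band 3: 3262 * 0.984 = 3210
Band 4: 3694 * 0.972 = 3591
Band 5: 6312 * 0.962 = 6072
Band 6: 7200 * 0.967 + 6240 * 0.575 = 6962 + 3588 = 10550
End of period: [2124, 2595, 3210, 3591, 6072, 10550]
After projecting period 4:
Births: 3210 * 0.374 = 1201  |  6072 * 0.103 = 625 → total 1826
Band 2: 2124 * 0.988 = 2099
Band 3: 2595 * 0.984 = 2553
Band 4: 3210 * 0.972 = 3120
Band 5: 3591 * 0.962 = 3455
Band 6: 6072 * 0.967 + 10550 * 0.575 = 5872 + 6066 = 11938
End of period: [1826, 2099, 2553, 3120, 3455, 11938]
Scenario B total after 4 periods: 24991
Difference B − A = 24991 − 22741 = 2250

2250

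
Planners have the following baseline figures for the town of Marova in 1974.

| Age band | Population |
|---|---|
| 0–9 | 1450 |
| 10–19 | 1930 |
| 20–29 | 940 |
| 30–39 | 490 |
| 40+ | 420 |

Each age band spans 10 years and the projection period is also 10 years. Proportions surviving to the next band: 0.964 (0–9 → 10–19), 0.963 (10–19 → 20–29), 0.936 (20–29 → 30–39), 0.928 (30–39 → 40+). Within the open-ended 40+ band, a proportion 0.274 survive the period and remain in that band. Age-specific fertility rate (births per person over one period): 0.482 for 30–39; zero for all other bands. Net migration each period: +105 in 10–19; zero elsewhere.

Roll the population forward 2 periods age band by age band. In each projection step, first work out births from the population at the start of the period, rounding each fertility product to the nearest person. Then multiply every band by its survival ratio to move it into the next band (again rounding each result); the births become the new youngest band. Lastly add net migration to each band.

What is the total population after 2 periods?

4917

Numbering the bands 1..5 from youngest to oldest:
Period 1.
Births: 490 * 0.482 = 236
Band 2: 1450 * 0.964 = 1398
Band 3: 1930 * 0.963 = 1859
Band 4: 940 * 0.936 = 880
Band 5: 490 * 0.928 + 420 * 0.274 = 455 + 115 = 570
Net migration: Band 2 + 105 → 1503
End of period: [236, 1503, 1859, 880, 570]
Period 2.
Births: 880 * 0.482 = 424
Band 2: 236 * 0.964 = 228
Band 3: 1503 * 0.963 = 1447
Band 4: 1859 * 0.936 = 1740
Band 5: 880 * 0.928 + 570 * 0.274 = 817 + 156 = 973
Net migration: Band 2 + 105 → 333
End of period: [424, 333, 1447, 1740, 973]
Total after period 2: 424 + 333 + 1447 + 1740 + 973 = 4917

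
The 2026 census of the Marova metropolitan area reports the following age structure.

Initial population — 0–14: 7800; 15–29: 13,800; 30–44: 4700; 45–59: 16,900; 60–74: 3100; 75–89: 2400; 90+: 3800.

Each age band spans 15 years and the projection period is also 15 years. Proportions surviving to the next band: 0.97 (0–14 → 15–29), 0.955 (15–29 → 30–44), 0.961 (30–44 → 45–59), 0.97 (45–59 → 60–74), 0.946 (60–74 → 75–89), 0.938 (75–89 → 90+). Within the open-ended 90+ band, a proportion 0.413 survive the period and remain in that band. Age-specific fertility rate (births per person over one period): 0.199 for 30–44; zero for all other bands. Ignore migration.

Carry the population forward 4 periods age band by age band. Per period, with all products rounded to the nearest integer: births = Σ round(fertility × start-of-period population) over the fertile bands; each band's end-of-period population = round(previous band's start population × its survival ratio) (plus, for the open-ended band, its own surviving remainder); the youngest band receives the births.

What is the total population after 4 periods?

— Period 1 —
Births: 4700 × 0.199 = 935
15–29: 7800 × 0.97 = 7566
30–44: 13800 × 0.955 = 13179
45–59: 4700 × 0.961 = 4517
60–74: 16900 × 0.97 = 16393
75–89: 3100 × 0.946 = 2933
90+: 2400 × 0.938 + 3800 × 0.413 = 2251 + 1569 = 3820
Population now: 0–14=935, 15–29=7566, 30–44=13179, 45–59=4517, 60–74=16393, 75–89=2933, 90+=3820
— Period 2 —
Births: 13179 × 0.199 = 2623
15–29: 935 × 0.97 = 907
30–44: 7566 × 0.955 = 7226
45–59: 13179 × 0.961 = 12665
60–74: 4517 × 0.97 = 4381
75–89: 16393 × 0.946 = 15508
90+: 2933 × 0.938 + 3820 × 0.413 = 2751 + 1578 = 4329
Population now: 0–14=2623, 15–29=907, 30–44=7226, 45–59=12665, 60–74=4381, 75–89=15508, 90+=4329
— Period 3 —
Births: 7226 × 0.199 = 1438
15–29: 2623 × 0.97 = 2544
30–44: 907 × 0.955 = 866
45–59: 7226 × 0.961 = 6944
60–74: 12665 × 0.97 = 12285
75–89: 4381 × 0.946 = 4144
90+: 15508 × 0.938 + 4329 × 0.413 = 14547 + 1788 = 16335
Population now: 0–14=1438, 15–29=2544, 30–44=866, 45–59=6944, 60–74=12285, 75–89=4144, 90+=16335
— Period 4 —
Births: 866 × 0.199 = 172
15–29: 1438 × 0.97 = 1395
30–44: 2544 × 0.955 = 2430
45–59: 866 × 0.961 = 832
60–74: 6944 × 0.97 = 6736
75–89: 12285 × 0.946 = 11622
90+: 4144 × 0.938 + 16335 × 0.413 = 3887 + 6746 = 10633
Population now: 0–14=172, 15–29=1395, 30–44=2430, 45–59=832, 60–74=6736, 75–89=11622, 90+=10633
Total after period 4: 172 + 1395 + 2430 + 832 + 6736 + 11622 + 10633 = 33820

33820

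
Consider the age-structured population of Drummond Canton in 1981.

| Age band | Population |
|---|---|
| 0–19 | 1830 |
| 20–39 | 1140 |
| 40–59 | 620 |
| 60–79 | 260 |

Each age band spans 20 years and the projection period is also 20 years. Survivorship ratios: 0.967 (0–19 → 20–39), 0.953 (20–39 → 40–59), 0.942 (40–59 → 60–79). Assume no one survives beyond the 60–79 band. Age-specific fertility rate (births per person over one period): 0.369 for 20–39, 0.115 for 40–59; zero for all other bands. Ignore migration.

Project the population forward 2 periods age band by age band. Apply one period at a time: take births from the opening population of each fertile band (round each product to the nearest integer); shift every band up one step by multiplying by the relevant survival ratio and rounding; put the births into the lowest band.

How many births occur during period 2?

778

Numbering the bands 1..4 from youngest to oldest:
After projecting period 1:
Births: 1140 * 0.369 = 421  |  620 * 0.115 = 71 — total 492
Band 2: 1830 * 0.967 = 1770
Band 3: 1140 * 0.953 = 1086
Band 4: 620 * 0.942 = 584
Giving 492 / 1770 / 1086 / 584.
After projecting period 2:
Births: 1770 * 0.369 = 653  |  1086 * 0.115 = 125 — total 778
Band 2: 492 * 0.967 = 476
Band 3: 1770 * 0.953 = 1687
Band 4: 1086 * 0.942 = 1023
Giving 778 / 476 / 1687 / 1023.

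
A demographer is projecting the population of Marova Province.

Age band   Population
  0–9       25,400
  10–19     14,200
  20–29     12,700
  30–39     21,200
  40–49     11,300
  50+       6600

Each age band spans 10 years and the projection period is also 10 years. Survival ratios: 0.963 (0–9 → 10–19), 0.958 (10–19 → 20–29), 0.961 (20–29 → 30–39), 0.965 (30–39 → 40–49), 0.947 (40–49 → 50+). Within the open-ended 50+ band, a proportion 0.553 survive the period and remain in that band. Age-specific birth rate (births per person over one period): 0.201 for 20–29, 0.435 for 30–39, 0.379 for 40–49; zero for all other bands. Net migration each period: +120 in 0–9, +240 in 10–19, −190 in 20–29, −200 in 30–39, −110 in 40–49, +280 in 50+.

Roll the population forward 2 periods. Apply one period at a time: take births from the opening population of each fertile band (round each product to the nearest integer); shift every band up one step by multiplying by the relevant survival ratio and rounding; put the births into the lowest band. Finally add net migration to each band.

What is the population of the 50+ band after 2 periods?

Numbering the bands 1..6 from youngest to oldest:
— Period 1 —
Births: 12700 × 0.201 = 2553  |  21200 × 0.435 = 9222  |  11300 × 0.379 = 4283 → 16058
Band 2: 25400 × 0.963 = 24460
Band 3: 14200 × 0.958 = 13604
Band 4: 12700 × 0.961 = 12205
Band 5: 21200 × 0.965 = 20458
Band 6: 11300 × 0.947 + 6600 × 0.553 = 10701 + 3650 = 14351
Net migration: Band 1 + 120 → 16178; Band 2 + 240 → 24700; Band 3 − 190 → 13414; Band 4 − 200 → 12005; Band 5 − 110 → 20348; Band 6 + 280 → 14631
→ [16178, 24700, 13414, 12005, 20348, 14631]
— Period 2 —
Births: 13414 × 0.201 = 2696  |  12005 × 0.435 = 5222  |  20348 × 0.379 = 7712 → 15630
Band 2: 16178 × 0.963 = 15579
Band 3: 24700 × 0.958 = 23663
Band 4: 13414 × 0.961 = 12891
Band 5: 12005 × 0.965 = 11585
Band 6: 20348 × 0.947 + 14631 × 0.553 = 19270 + 8091 = 27361
Net migration: Band 1 + 120 → 15750; Band 2 + 240 → 15819; Band 3 − 190 → 23473; Band 4 − 200 → 12691; Band 5 − 110 → 11475; Band 6 + 280 → 27641
→ [15750, 15819, 23473, 12691, 11475, 27641]

27641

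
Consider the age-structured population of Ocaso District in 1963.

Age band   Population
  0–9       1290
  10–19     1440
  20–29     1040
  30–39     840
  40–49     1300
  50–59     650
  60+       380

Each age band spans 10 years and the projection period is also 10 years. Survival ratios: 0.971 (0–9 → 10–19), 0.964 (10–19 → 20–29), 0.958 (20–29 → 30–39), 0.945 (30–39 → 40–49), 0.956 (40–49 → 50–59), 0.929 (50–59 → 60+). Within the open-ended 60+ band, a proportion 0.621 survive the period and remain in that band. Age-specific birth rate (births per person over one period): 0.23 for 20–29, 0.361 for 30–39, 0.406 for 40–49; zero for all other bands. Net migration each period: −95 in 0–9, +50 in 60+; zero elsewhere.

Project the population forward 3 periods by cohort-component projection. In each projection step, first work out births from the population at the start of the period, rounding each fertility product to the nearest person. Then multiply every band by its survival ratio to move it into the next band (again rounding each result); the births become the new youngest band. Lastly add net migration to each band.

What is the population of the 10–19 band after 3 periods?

880

Numbering the groups 1..7 from youngest to oldest:
— Period 1 —
Births: 1040 * 0.23 = 239 ; 840 * 0.361 = 303 ; 1300 * 0.406 = 528 — total 1070
Group 2: 1290 * 0.971 = 1253
Group 3: 1440 * 0.964 = 1388
Group 4: 1040 * 0.958 = 996
Group 5: 840 * 0.945 = 794
Group 6: 1300 * 0.956 = 1243
Group 7: 650 * 0.929 + 380 * 0.621 = 604 + 236 = 840
Net migration: Group 1 − 95 → 975; Group 7 + 50 → 890
Giving 975 / 1253 / 1388 / 996 / 794 / 1243 / 890.
— Period 2 —
Births: 1388 * 0.23 = 319 ; 996 * 0.361 = 360 ; 794 * 0.406 = 322 — total 1001
Group 2: 975 * 0.971 = 947
Group 3: 1253 * 0.964 = 1208
Group 4: 1388 * 0.958 = 1330
Group 5: 996 * 0.945 = 941
Group 6: 794 * 0.956 = 759
Group 7: 1243 * 0.929 + 890 * 0.621 = 1155 + 553 = 1708
Net migration: Group 1 − 95 → 906; Group 7 + 50 → 1758
Giving 906 / 947 / 1208 / 1330 / 941 / 759 / 1758.
— Period 3 —
Births: 1208 * 0.23 = 278 ; 1330 * 0.361 = 480 ; 941 * 0.406 = 382 — total 1140
Group 2: 906 * 0.971 = 880
Group 3: 947 * 0.964 = 913
Group 4: 1208 * 0.958 = 1157
Group 5: 1330 * 0.945 = 1257
Group 6: 941 * 0.956 = 900
Group 7: 759 * 0.929 + 1758 * 0.621 = 705 + 1092 = 1797
Net migration: Group 1 − 95 → 1045; Group 7 + 50 → 1847
Giving 1045 / 880 / 913 / 1157 / 1257 / 900 / 1847.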